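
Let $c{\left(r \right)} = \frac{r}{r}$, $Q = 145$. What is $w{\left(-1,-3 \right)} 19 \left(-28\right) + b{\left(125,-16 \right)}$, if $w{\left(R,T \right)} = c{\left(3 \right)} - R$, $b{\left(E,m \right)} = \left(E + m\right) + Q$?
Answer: $-810$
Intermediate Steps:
$c{\left(r \right)} = 1$
$b{\left(E,m \right)} = 145 + E + m$ ($b{\left(E,m \right)} = \left(E + m\right) + 145 = 145 + E + m$)
$w{\left(R,T \right)} = 1 - R$
$w{\left(-1,-3 \right)} 19 \left(-28\right) + b{\left(125,-16 \right)} = \left(1 - -1\right) 19 \left(-28\right) + \left(145 + 125 - 16\right) = \left(1 + 1\right) 19 \left(-28\right) + 254 = 2 \cdot 19 \left(-28\right) + 254 = 38 \left(-28\right) + 254 = -1064 + 254 = -810$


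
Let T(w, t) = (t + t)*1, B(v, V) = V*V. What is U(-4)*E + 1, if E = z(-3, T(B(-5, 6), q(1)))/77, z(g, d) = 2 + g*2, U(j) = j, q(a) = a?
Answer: 93/77 ≈ 1.2078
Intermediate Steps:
B(v, V) = V²
T(w, t) = 2*t (T(w, t) = (2*t)*1 = 2*t)
z(g, d) = 2 + 2*g
E = -4/77 (E = (2 + 2*(-3))/77 = (2 - 6)*(1/77) = -4*1/77 = -4/77 ≈ -0.051948)
U(-4)*E + 1 = -4*(-4/77) + 1 = 16/77 + 1 = 93/77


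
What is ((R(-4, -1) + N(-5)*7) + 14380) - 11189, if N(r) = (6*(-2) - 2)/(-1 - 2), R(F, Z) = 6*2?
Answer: 9707/3 ≈ 3235.7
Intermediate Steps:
R(F, Z) = 12
N(r) = 14/3 (N(r) = (-12 - 2)/(-3) = -14*(-1/3) = 14/3)
((R(-4, -1) + N(-5)*7) + 14380) - 11189 = ((12 + (14/3)*7) + 14380) - 11189 = ((12 + 98/3) + 14380) - 11189 = (134/3 + 14380) - 11189 = 43274/3 - 11189 = 9707/3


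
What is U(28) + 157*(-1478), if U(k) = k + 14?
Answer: -232004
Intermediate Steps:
U(k) = 14 + k
U(28) + 157*(-1478) = (14 + 28) + 157*(-1478) = 42 - 232046 = -232004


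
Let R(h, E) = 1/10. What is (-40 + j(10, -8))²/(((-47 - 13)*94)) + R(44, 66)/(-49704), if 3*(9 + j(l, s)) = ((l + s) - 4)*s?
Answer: -14216257/42049584 ≈ -0.33808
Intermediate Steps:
R(h, E) = ⅒
j(l, s) = -9 + s*(-4 + l + s)/3 (j(l, s) = -9 + (((l + s) - 4)*s)/3 = -9 + ((-4 + l + s)*s)/3 = -9 + (s*(-4 + l + s))/3 = -9 + s*(-4 + l + s)/3)
(-40 + j(10, -8))²/(((-47 - 13)*94)) + R(44, 66)/(-49704) = (-40 + (-9 - 4/3*(-8) + (⅓)*(-8)² + (⅓)*10*(-8)))²/(((-47 - 13)*94)) + (⅒)/(-49704) = (-40 + (-9 + 32/3 + (⅓)*64 - 80/3))²/((-60*94)) + (⅒)*(-1/49704) = (-40 + (-9 + 32/3 + 64/3 - 80/3))²/(-5640) - 1/497040 = (-40 - 11/3)²*(-1/5640) - 1/497040 = (-131/3)²*(-1/5640) - 1/497040 = (17161/9)*(-1/5640) - 1/497040 = -17161/50760 - 1/497040 = -14216257/42049584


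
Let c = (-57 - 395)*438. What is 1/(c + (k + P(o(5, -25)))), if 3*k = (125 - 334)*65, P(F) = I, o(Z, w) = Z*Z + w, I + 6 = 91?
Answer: -3/607258 ≈ -4.9402e-6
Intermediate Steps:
I = 85 (I = -6 + 91 = 85)
o(Z, w) = w + Z² (o(Z, w) = Z² + w = w + Z²)
P(F) = 85
c = -197976 (c = -452*438 = -197976)
k = -13585/3 (k = ((125 - 334)*65)/3 = (-209*65)/3 = (⅓)*(-13585) = -13585/3 ≈ -4528.3)
1/(c + (k + P(o(5, -25)))) = 1/(-197976 + (-13585/3 + 85)) = 1/(-197976 - 13330/3) = 1/(-607258/3) = -3/607258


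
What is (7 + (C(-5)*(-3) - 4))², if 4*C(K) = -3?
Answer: 441/16 ≈ 27.563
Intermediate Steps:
C(K) = -¾ (C(K) = (¼)*(-3) = -¾)
(7 + (C(-5)*(-3) - 4))² = (7 + (-¾*(-3) - 4))² = (7 + (9/4 - 4))² = (7 - 7/4)² = (21/4)² = 441/16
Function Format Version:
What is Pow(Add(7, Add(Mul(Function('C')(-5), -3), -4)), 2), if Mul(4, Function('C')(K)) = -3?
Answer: Rational(441, 16) ≈ 27.563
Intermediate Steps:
Function('C')(K) = Rational(-3, 4) (Function('C')(K) = Mul(Rational(1, 4), -3) = Rational(-3, 4))
Pow(Add(7, Add(Mul(Function('C')(-5), -3), -4)), 2) = Pow(Add(7, Add(Mul(Rational(-3, 4), -3), -4)), 2) = Pow(Add(7, Add(Rational(9, 4), -4)), 2) = Pow(Add(7, Rational(-7, 4)), 2) = Pow(Rational(21, 4), 2) = Rational(441, 16)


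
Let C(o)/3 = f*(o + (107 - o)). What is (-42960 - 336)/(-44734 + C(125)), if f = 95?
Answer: 43296/14239 ≈ 3.0407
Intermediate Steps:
C(o) = 30495 (C(o) = 3*(95*(o + (107 - o))) = 3*(95*107) = 3*10165 = 30495)
(-42960 - 336)/(-44734 + C(125)) = (-42960 - 336)/(-44734 + 30495) = -43296/(-14239) = -43296*(-1/14239) = 43296/14239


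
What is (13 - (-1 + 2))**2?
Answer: 144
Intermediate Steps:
(13 - (-1 + 2))**2 = (13 - 1*1)**2 = (13 - 1)**2 = 12**2 = 144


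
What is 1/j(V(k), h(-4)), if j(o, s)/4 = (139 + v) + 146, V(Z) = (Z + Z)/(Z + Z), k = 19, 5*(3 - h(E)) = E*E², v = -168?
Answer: 1/468 ≈ 0.0021368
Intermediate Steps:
h(E) = 3 - E³/5 (h(E) = 3 - E*E²/5 = 3 - E³/5)
V(Z) = 1 (V(Z) = (2*Z)/((2*Z)) = (2*Z)*(1/(2*Z)) = 1)
j(o, s) = 468 (j(o, s) = 4*((139 - 168) + 146) = 4*(-29 + 146) = 4*117 = 468)
1/j(V(k), h(-4)) = 1/468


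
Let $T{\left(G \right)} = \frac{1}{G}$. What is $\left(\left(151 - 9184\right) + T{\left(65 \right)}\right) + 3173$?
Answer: $- \frac{380899}{65} \approx -5860.0$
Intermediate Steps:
$\left(\left(151 - 9184\right) + T{\left(65 \right)}\right) + 3173 = \left(\left(151 - 9184\right) + \frac{1}{65}\right) + 3173 = \left(-9033 + \frac{1}{65}\right) + 3173 = - \frac{587144}{65} + 3173 = - \frac{380899}{65}$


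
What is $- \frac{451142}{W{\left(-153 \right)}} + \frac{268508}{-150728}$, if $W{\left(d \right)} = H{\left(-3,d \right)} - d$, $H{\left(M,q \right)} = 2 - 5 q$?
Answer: $- \frac{4265422421}{8666860} \approx -492.15$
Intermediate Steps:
$W{\left(d \right)} = 2 - 6 d$ ($W{\left(d \right)} = \left(2 - 5 d\right) - d = 2 - 6 d$)
$- \frac{451142}{W{\left(-153 \right)}} + \frac{268508}{-150728} = - \frac{451142}{2 - -918} + \frac{268508}{-150728} = - \frac{451142}{2 + 918} + 268508 \left(- \frac{1}{150728}\right) = - \frac{451142}{920} - \frac{67127}{37682} = \left(-451142\right) \frac{1}{920} - \frac{67127}{37682} = - \frac{225571}{460} - \frac{67127}{37682} = - \frac{4265422421}{8666860}$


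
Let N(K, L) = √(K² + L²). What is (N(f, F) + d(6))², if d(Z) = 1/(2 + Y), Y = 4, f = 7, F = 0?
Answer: 1849/36 ≈ 51.361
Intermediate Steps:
d(Z) = ⅙ (d(Z) = 1/(2 + 4) = 1/6 = ⅙)
(N(f, F) + d(6))² = (√(7² + 0²) + ⅙)² = (√(49 + 0) + ⅙)² = (√49 + ⅙)² = (7 + ⅙)² = (43/6)² = 1849/36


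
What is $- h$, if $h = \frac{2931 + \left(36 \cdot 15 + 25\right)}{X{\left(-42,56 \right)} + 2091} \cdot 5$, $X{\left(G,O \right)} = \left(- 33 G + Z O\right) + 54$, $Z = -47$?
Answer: $- \frac{17480}{899} \approx -19.444$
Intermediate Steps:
$X{\left(G,O \right)} = 54 - 47 O - 33 G$ ($X{\left(G,O \right)} = \left(- 33 G - 47 O\right) + 54 = \left(- 47 O - 33 G\right) + 54 = 54 - 47 O - 33 G$)
$h = \frac{17480}{899}$ ($h = \frac{2931 + \left(36 \cdot 15 + 25\right)}{\left(54 - 2632 - -1386\right) + 2091} \cdot 5 = \frac{2931 + \left(540 + 25\right)}{\left(54 - 2632 + 1386\right) + 2091} \cdot 5 = \frac{2931 + 565}{-1192 + 2091} \cdot 5 = \frac{3496}{899} \cdot 5 = \frac{17480}{899} \approx 19.444$)
$- h = \left(-1\right) \frac{17480}{899} = - \frac{17480}{899}$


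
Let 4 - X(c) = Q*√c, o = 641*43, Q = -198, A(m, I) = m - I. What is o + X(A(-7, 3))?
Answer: 27567 + 198*I*√10 ≈ 27567.0 + 626.13*I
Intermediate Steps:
o = 27563
X(c) = 4 + 198*√c (X(c) = 4 - (-198)*√c = 4 + 198*√c)
o + X(A(-7, 3)) = 27563 + (4 + 198*√(-7 - 1*3)) = 27563 + (4 + 198*√(-7 - 3)) = 27563 + (4 + 198*√(-10)) = 27563 + (4 + 198*(I*√10)) = 27563 + (4 + 198*I*√10) = 27567 + 198*I*√10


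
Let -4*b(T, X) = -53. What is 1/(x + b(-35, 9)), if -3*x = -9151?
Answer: 12/36763 ≈ 0.00032642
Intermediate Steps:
x = 9151/3 (x = -1/3*(-9151) = 9151/3 ≈ 3050.3)
b(T, X) = 53/4 (b(T, X) = -1/4*(-53) = 53/4)
1/(x + b(-35, 9)) = 1/(9151/3 + 53/4) = 1/(36763/12) = 12/36763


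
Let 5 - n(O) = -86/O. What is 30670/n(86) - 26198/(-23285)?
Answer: 357154069/69855 ≈ 5112.8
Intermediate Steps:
n(O) = 5 + 86/O (n(O) = 5 - (-86)/O = 5 + 86/O)
30670/n(86) - 26198/(-23285) = 30670/(5 + 86/86) - 26198/(-23285) = 30670/(5 + 86*(1/86)) - 26198*(-1/23285) = 30670/(5 + 1) + 26198/23285 = 30670/6 + 26198/23285 = 30670*(1/6) + 26198/23285 = 15335/3 + 26198/23285 = 357154069/69855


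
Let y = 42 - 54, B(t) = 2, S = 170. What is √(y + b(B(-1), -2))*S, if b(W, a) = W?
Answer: 170*I*√10 ≈ 537.59*I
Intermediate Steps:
y = -12
√(y + b(B(-1), -2))*S = √(-12 + 2)*170 = √(-10)*170 = (I*√10)*170 = 170*I*√10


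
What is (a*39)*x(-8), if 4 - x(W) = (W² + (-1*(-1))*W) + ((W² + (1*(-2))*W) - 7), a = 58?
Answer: -282750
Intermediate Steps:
x(W) = 11 + W - 2*W² (x(W) = 4 - ((W² + (-1*(-1))*W) + ((W² + (1*(-2))*W) - 7)) = 4 - ((W² + 1*W) + ((W² - 2*W) - 7)) = 4 - ((W² + W) + (-7 + W² - 2*W)) = 4 - ((W + W²) + (-7 + W² - 2*W)) = 4 - (-7 - W + 2*W²) = 4 + (7 + W - 2*W²) = 11 + W - 2*W²)
(a*39)*x(-8) = (58*39)*(11 - 8 - 2*(-8)²) = 2262*(11 - 8 - 2*64) = 2262*(11 - 8 - 128) = 2262*(-125) = -282750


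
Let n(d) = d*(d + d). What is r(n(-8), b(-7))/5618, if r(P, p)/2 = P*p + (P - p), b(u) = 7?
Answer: 1017/2809 ≈ 0.36205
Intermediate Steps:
n(d) = 2*d**2 (n(d) = d*(2*d) = 2*d**2)
r(P, p) = -2*p + 2*P + 2*P*p (r(P, p) = 2*(P*p + (P - p)) = 2*(P - p + P*p) = -2*p + 2*P + 2*P*p)
r(n(-8), b(-7))/5618 = (-2*7 + 2*(2*(-8)**2) + 2*(2*(-8)**2)*7)/5618 = (-14 + 2*(2*64) + 2*(2*64)*7)*(1/5618) = (-14 + 2*128 + 2*128*7)*(1/5618) = (-14 + 256 + 1792)*(1/5618) = 2034*(1/5618) = 1017/2809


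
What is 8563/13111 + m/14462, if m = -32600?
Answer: -21684321/13543663 ≈ -1.6011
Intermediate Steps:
8563/13111 + m/14462 = 8563/13111 - 32600/14462 = 8563*(1/13111) - 32600*1/14462 = 8563/13111 - 16300/7231 = -21684321/13543663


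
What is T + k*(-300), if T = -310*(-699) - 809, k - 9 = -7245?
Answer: 2386681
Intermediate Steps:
k = -7236 (k = 9 - 7245 = -7236)
T = 215881 (T = 216690 - 809 = 215881)
T + k*(-300) = 215881 - 7236*(-300) = 215881 + 2170800 = 2386681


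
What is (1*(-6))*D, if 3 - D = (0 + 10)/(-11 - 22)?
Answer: -218/11 ≈ -19.818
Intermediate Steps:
D = 109/33 (D = 3 - (0 + 10)/(-11 - 22) = 3 - 10/(-33) = 3 - 10*(-1)/33 = 3 - 1*(-10/33) = 3 + 10/33 = 109/33 ≈ 3.3030)
(1*(-6))*D = (1*(-6))*(109/33) = -6*109/33 = -218/11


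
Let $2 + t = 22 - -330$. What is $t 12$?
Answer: $4200$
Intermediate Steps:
$t = 350$ ($t = -2 + \left(22 - -330\right) = -2 + \left(22 + 330\right) = -2 + 352 = 350$)
$t 12 = 350 \cdot 12 = 4200$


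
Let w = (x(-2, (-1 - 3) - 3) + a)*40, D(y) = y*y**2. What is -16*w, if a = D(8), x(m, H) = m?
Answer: -326400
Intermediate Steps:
D(y) = y**3
a = 512 (a = 8**3 = 512)
w = 20400 (w = (-2 + 512)*40 = 510*40 = 20400)
-16*w = -16*20400 = -326400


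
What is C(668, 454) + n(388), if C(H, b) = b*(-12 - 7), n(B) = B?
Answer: -8238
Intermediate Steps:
C(H, b) = -19*b (C(H, b) = b*(-19) = -19*b)
C(668, 454) + n(388) = -19*454 + 388 = -8626 + 388 = -8238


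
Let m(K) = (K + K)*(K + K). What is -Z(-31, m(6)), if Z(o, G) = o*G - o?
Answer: 4433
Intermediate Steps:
m(K) = 4*K**2 (m(K) = (2*K)*(2*K) = 4*K**2)
Z(o, G) = -o + G*o (Z(o, G) = G*o - o = -o + G*o)
-Z(-31, m(6)) = -(-31)*(-1 + 4*6**2) = -(-31)*(-1 + 4*36) = -(-31)*(-1 + 144) = -(-31)*143 = -1*(-4433) = 4433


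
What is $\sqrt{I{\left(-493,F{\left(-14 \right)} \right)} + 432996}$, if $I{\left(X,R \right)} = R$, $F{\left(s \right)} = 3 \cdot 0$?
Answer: $2 \sqrt{108249} \approx 658.02$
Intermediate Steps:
$F{\left(s \right)} = 0$
$\sqrt{I{\left(-493,F{\left(-14 \right)} \right)} + 432996} = \sqrt{0 + 432996} = \sqrt{432996} = 2 \sqrt{108249}$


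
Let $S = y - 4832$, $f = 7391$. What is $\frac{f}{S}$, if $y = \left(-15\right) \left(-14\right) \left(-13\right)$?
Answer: $- \frac{389}{398} \approx -0.97739$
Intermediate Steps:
$y = -2730$ ($y = 210 \left(-13\right) = -2730$)
$S = -7562$ ($S = -2730 - 4832 = -7562$)
$\frac{f}{S} = \frac{7391}{-7562} = 7391 \left(- \frac{1}{7562}\right) = - \frac{389}{398}$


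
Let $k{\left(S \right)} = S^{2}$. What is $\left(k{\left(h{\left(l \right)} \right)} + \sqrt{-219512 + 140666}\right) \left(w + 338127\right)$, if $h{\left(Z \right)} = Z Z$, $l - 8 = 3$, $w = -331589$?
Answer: $95722858 + 6538 i \sqrt{78846} \approx 9.5723 \cdot 10^{7} + 1.8358 \cdot 10^{6} i$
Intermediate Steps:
$l = 11$ ($l = 8 + 3 = 11$)
$h{\left(Z \right)} = Z^{2}$
$\left(k{\left(h{\left(l \right)} \right)} + \sqrt{-219512 + 140666}\right) \left(w + 338127\right) = \left(\left(11^{2}\right)^{2} + \sqrt{-219512 + 140666}\right) \left(-331589 + 338127\right) = \left(121^{2} + \sqrt{-78846}\right) 6538 = \left(14641 + i \sqrt{78846}\right) 6538 = 95722858 + 6538 i \sqrt{78846}$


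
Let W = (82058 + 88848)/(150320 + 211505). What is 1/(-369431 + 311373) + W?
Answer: 9922098723/21006835850 ≈ 0.47233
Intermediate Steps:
W = 170906/361825 ≈ 0.47234
1/(-369431 + 311373) + W = 1/(-369431 + 311373) + 170906/361825 = 1/(-58058) + 170906/361825 = -1/58058 + 170906/361825 = 9922098723/21006835850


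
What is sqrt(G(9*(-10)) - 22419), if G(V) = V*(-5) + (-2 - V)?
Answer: I*sqrt(21881) ≈ 147.92*I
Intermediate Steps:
G(V) = -2 - 6*V (G(V) = -5*V + (-2 - V) = -2 - 6*V)
sqrt(G(9*(-10)) - 22419) = sqrt((-2 - 54*(-10)) - 22419) = sqrt((-2 - 6*(-90)) - 22419) = sqrt((-2 + 540) - 22419) = sqrt(538 - 22419) = sqrt(-21881) = I*sqrt(21881)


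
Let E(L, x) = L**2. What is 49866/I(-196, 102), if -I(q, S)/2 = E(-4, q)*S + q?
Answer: -24933/1436 ≈ -17.363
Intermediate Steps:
I(q, S) = -32*S - 2*q (I(q, S) = -2*((-4)**2*S + q) = -2*(16*S + q) = -2*(q + 16*S) = -32*S - 2*q)
49866/I(-196, 102) = 49866/(-32*102 - 2*(-196)) = 49866/(-3264 + 392) = 49866/(-2872) = 49866*(-1/2872) = -24933/1436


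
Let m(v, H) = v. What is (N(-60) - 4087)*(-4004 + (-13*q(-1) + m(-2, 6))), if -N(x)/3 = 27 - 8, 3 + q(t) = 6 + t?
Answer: 16708608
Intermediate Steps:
q(t) = 3 + t (q(t) = -3 + (6 + t) = 3 + t)
N(x) = -57 (N(x) = -3*(27 - 8) = -3*19 = -57)
(N(-60) - 4087)*(-4004 + (-13*q(-1) + m(-2, 6))) = (-57 - 4087)*(-4004 + (-13*(3 - 1) - 2)) = -4144*(-4004 + (-13*2 - 2)) = -4144*(-4004 + (-26 - 2)) = -4144*(-4004 - 28) = -4144*(-4032) = 16708608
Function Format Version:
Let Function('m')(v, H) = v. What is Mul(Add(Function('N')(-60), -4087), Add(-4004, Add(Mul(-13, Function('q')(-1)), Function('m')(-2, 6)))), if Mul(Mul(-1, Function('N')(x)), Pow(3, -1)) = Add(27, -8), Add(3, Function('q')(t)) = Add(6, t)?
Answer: 16708608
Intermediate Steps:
Function('q')(t) = Add(3, t) (Function('q')(t) = Add(-3, Add(6, t)) = Add(3, t))
Function('N')(x) = -57 (Function('N')(x) = Mul(-3, Add(27, -8)) = Mul(-3, 19) = -57)
Mul(Add(Function('N')(-60), -4087), Add(-4004, Add(Mul(-13, Function('q')(-1)), Function('m')(-2, 6)))) = Mul(Add(-57, -4087), Add(-4004, Add(Mul(-13, Add(3, -1)), -2))) = Mul(-4144, Add(-4004, Add(Mul(-13, 2), -2))) = Mul(-4144, Add(-4004, Add(-26, -2))) = Mul(-4144, Add(-4004, -28)) = Mul(-4144, -4032) = 16708608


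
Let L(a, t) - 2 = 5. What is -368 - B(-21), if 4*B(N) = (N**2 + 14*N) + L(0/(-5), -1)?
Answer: -813/2 ≈ -406.50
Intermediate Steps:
L(a, t) = 7 (L(a, t) = 2 + 5 = 7)
B(N) = 7/4 + N**2/4 + 7*N/2 (B(N) = ((N**2 + 14*N) + 7)/4 = (7 + N**2 + 14*N)/4 = 7/4 + N**2/4 + 7*N/2)
-368 - B(-21) = -368 - (7/4 + (1/4)*(-21)**2 + (7/2)*(-21)) = -368 - (7/4 + (1/4)*441 - 147/2) = -368 - (7/4 + 441/4 - 147/2) = -368 - 1*77/2 = -368 - 77/2 = -813/2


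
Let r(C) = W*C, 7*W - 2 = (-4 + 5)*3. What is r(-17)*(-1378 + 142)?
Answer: 105060/7 ≈ 15009.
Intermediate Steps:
W = 5/7 (W = 2/7 + ((-4 + 5)*3)/7 = 2/7 + (1*3)/7 = 2/7 + (⅐)*3 = 2/7 + 3/7 = 5/7 ≈ 0.71429)
r(C) = 5*C/7
r(-17)*(-1378 + 142) = ((5/7)*(-17))*(-1378 + 142) = -85/7*(-1236) = 105060/7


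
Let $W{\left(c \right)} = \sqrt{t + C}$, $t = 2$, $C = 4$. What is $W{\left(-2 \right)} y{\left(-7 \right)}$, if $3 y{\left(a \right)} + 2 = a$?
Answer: $- 3 \sqrt{6} \approx -7.3485$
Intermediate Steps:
$y{\left(a \right)} = - \frac{2}{3} + \frac{a}{3}$
$W{\left(c \right)} = \sqrt{6}$ ($W{\left(c \right)} = \sqrt{2 + 4} = \sqrt{6}$)
$W{\left(-2 \right)} y{\left(-7 \right)} = \sqrt{6} \left(- \frac{2}{3} + \frac{1}{3} \left(-7\right)\right) = \sqrt{6} \left(- \frac{2}{3} - \frac{7}{3}\right) = \sqrt{6} \left(-3\right) = - 3 \sqrt{6}$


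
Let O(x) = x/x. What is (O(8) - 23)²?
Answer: 484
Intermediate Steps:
O(x) = 1
(O(8) - 23)² = (1 - 23)² = (-22)² = 484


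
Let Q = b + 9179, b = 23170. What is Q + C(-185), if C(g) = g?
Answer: 32164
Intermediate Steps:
Q = 32349 (Q = 23170 + 9179 = 32349)
Q + C(-185) = 32349 - 185 = 32164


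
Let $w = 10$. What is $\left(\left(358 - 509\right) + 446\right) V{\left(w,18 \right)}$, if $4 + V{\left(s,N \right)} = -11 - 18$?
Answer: $-9735$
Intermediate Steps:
$V{\left(s,N \right)} = -33$ ($V{\left(s,N \right)} = -4 - 29 = -33$)
$\left(\left(358 - 509\right) + 446\right) V{\left(w,18 \right)} = \left(\left(358 - 509\right) + 446\right) \left(-33\right) = \left(-151 + 446\right) \left(-33\right) = 295 \left(-33\right) = -9735$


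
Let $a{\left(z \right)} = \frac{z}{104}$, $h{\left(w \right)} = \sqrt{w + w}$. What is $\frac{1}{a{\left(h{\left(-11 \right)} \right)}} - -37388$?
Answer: $37388 - \frac{52 i \sqrt{22}}{11} \approx 37388.0 - 22.173 i$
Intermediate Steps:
$h{\left(w \right)} = \sqrt{2} \sqrt{w}$ ($h{\left(w \right)} = \sqrt{2 w} = \sqrt{2} \sqrt{w}$)
$a{\left(z \right)} = \frac{z}{104}$ ($a{\left(z \right)} = z \frac{1}{104} = \frac{z}{104}$)
$\frac{1}{a{\left(h{\left(-11 \right)} \right)}} - -37388 = \frac{1}{\frac{1}{104} \sqrt{2} \sqrt{-11}} - -37388 = \frac{1}{\frac{1}{104} \sqrt{2} i \sqrt{11}} + 37388 = \frac{1}{\frac{1}{104} i \sqrt{22}} + 37388 = - \frac{52 i \sqrt{22}}{11} + 37388 = 37388 - \frac{52 i \sqrt{22}}{11}$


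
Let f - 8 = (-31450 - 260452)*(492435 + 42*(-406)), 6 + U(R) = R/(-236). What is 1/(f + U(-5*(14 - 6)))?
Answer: -59/8187149659366 ≈ -7.2064e-12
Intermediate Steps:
U(R) = -6 - R/236 (U(R) = -6 + R/(-236) = -6 + R*(-1/236) = -6 - R/236)
f = -138765248458 (f = 8 + (-31450 - 260452)*(492435 + 42*(-406)) = 8 - 291902*(492435 - 17052) = 8 - 291902*475383 = 8 - 138765248466 = -138765248458)
1/(f + U(-5*(14 - 6))) = 1/(-138765248458 + (-6 - (-5)*(14 - 6)/236)) = 1/(-138765248458 + (-6 - (-5)*8/236)) = 1/(-138765248458 + (-6 - 1/236*(-40))) = 1/(-138765248458 + (-6 + 10/59)) = 1/(-138765248458 - 344/59) = 1/(-8187149659366/59) = -59/8187149659366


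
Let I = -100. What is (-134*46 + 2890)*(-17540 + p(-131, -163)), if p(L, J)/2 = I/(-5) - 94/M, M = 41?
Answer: 2349710512/41 ≈ 5.7310e+7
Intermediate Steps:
p(L, J) = 1452/41 (p(L, J) = 2*(-100/(-5) - 94/41) = 2*(-100*(-⅕) - 94*1/41) = 2*(20 - 94/41) = 2*(726/41) = 1452/41)
(-134*46 + 2890)*(-17540 + p(-131, -163)) = (-134*46 + 2890)*(-17540 + 1452/41) = (-6164 + 2890)*(-717688/41) = -3274*(-717688/41) = 2349710512/41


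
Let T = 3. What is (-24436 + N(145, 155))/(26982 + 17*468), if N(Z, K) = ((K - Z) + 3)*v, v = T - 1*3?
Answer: -12218/17469 ≈ -0.69941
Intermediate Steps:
v = 0 (v = 3 - 1*3 = 3 - 3 = 0)
N(Z, K) = 0 (N(Z, K) = ((K - Z) + 3)*0 = (3 + K - Z)*0 = 0)
(-24436 + N(145, 155))/(26982 + 17*468) = (-24436 + 0)/(26982 + 17*468) = -24436/(26982 + 7956) = -24436/34938 = -24436*1/34938 = -12218/17469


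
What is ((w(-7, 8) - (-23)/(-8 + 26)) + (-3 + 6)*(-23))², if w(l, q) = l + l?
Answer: 2163841/324 ≈ 6678.5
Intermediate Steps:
w(l, q) = 2*l
((w(-7, 8) - (-23)/(-8 + 26)) + (-3 + 6)*(-23))² = ((2*(-7) - (-23)/(-8 + 26)) + (-3 + 6)*(-23))² = ((-14 - (-23)/18) + 3*(-23))² = ((-14 - (-23)/18) - 69)² = ((-14 - 1*(-23/18)) - 69)² = ((-14 + 23/18) - 69)² = (-229/18 - 69)² = (-1471/18)² = 2163841/324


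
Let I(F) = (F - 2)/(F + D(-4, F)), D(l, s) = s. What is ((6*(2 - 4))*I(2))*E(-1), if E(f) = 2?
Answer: 0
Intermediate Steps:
I(F) = (-2 + F)/(2*F) (I(F) = (F - 2)/(F + F) = (-2 + F)/((2*F)) = (-2 + F)*(1/(2*F)) = (-2 + F)/(2*F))
((6*(2 - 4))*I(2))*E(-1) = ((6*(2 - 4))*((½)*(-2 + 2)/2))*2 = ((6*(-2))*((½)*(½)*0))*2 = -12*0*2 = 0*2 = 0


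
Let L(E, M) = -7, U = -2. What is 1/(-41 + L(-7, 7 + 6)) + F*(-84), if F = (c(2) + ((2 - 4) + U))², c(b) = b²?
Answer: -1/48 ≈ -0.020833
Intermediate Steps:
F = 0 (F = (2² + ((2 - 4) - 2))² = (4 + (-2 - 2))² = (4 - 4)² = 0² = 0)
1/(-41 + L(-7, 7 + 6)) + F*(-84) = 1/(-41 - 7) + 0*(-84) = 1/(-48) + 0 = -1/48 + 0 = -1/48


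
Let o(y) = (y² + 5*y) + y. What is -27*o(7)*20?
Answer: -49140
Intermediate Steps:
o(y) = y² + 6*y
-27*o(7)*20 = -189*(6 + 7)*20 = -189*13*20 = -27*91*20 = -2457*20 = -49140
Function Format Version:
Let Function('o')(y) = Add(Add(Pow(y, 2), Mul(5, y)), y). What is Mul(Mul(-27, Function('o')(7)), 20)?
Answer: -49140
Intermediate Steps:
Function('o')(y) = Add(Pow(y, 2), Mul(6, y))
Mul(Mul(-27, Function('o')(7)), 20) = Mul(Mul(-27, Mul(7, Add(6, 7))), 20) = Mul(Mul(-27, Mul(7, 13)), 20) = Mul(Mul(-27, 91), 20) = Mul(-2457, 20) = -49140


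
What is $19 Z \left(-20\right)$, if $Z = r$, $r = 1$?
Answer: $-380$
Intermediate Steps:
$Z = 1$
$19 Z \left(-20\right) = 19 \cdot 1 \left(-20\right) = 19 \left(-20\right) = -380$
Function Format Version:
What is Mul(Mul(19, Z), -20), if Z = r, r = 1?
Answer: -380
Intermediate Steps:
Z = 1
Mul(Mul(19, Z), -20) = Mul(Mul(19, 1), -20) = Mul(19, -20) = -380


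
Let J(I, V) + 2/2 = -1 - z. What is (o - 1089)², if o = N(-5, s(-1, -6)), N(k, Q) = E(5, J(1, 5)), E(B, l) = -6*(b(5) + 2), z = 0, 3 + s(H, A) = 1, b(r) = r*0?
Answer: 1212201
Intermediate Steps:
b(r) = 0
s(H, A) = -2 (s(H, A) = -3 + 1 = -2)
J(I, V) = -2 (J(I, V) = -1 + (-1 - 1*0) = -1 + (-1 + 0) = -1 - 1 = -2)
E(B, l) = -12 (E(B, l) = -6*(0 + 2) = -6*2 = -3*4 = -12)
N(k, Q) = -12
o = -12
(o - 1089)² = (-12 - 1089)² = (-1101)² = 1212201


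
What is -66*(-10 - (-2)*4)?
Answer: 132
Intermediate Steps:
-66*(-10 - (-2)*4) = -66*(-10 - 1*(-8)) = -66*(-10 + 8) = -66*(-2) = 132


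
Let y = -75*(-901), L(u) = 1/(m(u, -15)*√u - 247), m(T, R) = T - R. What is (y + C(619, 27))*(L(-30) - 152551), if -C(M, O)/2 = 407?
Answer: 66761*(-2288265*√30 + 37680098*I)/(-247*I + 15*√30) ≈ -1.0184e+10 + 80.0*I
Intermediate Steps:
C(M, O) = -814 (C(M, O) = -2*407 = -814)
L(u) = 1/(-247 + √u*(15 + u)) (L(u) = 1/((u - 1*(-15))*√u - 247) = 1/((u + 15)*√u - 247) = 1/((15 + u)*√u - 247) = 1/(√u*(15 + u) - 247) = 1/(-247 + √u*(15 + u)))
y = 67575
(y + C(619, 27))*(L(-30) - 152551) = (67575 - 814)*(1/(-247 + √(-30)*(15 - 30)) - 152551) = 66761*(1/(-247 + (I*√30)*(-15)) - 152551) = 66761*(1/(-247 - 15*I*√30) - 152551) = 66761*(-152551 + 1/(-247 - 15*I*√30)) = -10184457311 + 66761/(-247 - 15*I*√30)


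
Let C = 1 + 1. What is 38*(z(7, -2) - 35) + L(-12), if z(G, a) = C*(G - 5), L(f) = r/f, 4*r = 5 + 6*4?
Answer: -56573/48 ≈ -1178.6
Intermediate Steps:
r = 29/4 (r = (5 + 6*4)/4 = (5 + 24)/4 = (1/4)*29 = 29/4 ≈ 7.2500)
C = 2
L(f) = 29/(4*f)
z(G, a) = -10 + 2*G (z(G, a) = 2*(G - 5) = 2*(-5 + G) = -10 + 2*G)
38*(z(7, -2) - 35) + L(-12) = 38*((-10 + 2*7) - 35) + (29/4)/(-12) = 38*((-10 + 14) - 35) + (29/4)*(-1/12) = 38*(4 - 35) - 29/48 = 38*(-31) - 29/48 = -1178 - 29/48 = -56573/48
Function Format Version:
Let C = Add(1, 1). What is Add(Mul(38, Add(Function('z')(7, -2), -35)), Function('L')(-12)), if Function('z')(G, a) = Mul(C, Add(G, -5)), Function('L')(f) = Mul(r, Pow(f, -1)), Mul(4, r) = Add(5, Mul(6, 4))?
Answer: Rational(-56573, 48) ≈ -1178.6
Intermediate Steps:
r = Rational(29, 4) (r = Mul(Rational(1, 4), Add(5, Mul(6, 4))) = Mul(Rational(1, 4), Add(5, 24)) = Mul(Rational(1, 4), 29) = Rational(29, 4) ≈ 7.2500)
C = 2
Function('L')(f) = Mul(Rational(29, 4), Pow(f, -1))
Function('z')(G, a) = Add(-10, Mul(2, G)) (Function('z')(G, a) = Mul(2, Add(G, -5)) = Mul(2, Add(-5, G)) = Add(-10, Mul(2, G)))
Add(Mul(38, Add(Function('z')(7, -2), -35)), Function('L')(-12)) = Add(Mul(38, Add(Add(-10, Mul(2, 7)), -35)), Mul(Rational(29, 4), Pow(-12, -1))) = Add(Mul(38, Add(Add(-10, 14), -35)), Mul(Rational(29, 4), Rational(-1, 12))) = Add(Mul(38, Add(4, -35)), Rational(-29, 48)) = Add(Mul(38, -31), Rational(-29, 48)) = Add(-1178, Rational(-29, 48)) = Rational(-56573, 48)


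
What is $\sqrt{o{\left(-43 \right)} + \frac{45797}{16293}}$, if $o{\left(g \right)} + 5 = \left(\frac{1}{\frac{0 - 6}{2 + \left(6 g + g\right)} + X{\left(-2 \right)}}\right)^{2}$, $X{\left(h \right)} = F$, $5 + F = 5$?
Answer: $\frac{\sqrt{2634625974265}}{32586} \approx 49.811$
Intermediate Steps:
$F = 0$ ($F = -5 + 5 = 0$)
$X{\left(h \right)} = 0$
$o{\left(g \right)} = -5 + \left(- \frac{1}{3} - \frac{7 g}{6}\right)^{2}$ ($o{\left(g \right)} = -5 + \left(\frac{1}{\frac{0 - 6}{2 + \left(6 g + g\right)} + 0}\right)^{2} = -5 + \left(\frac{1}{- \frac{6}{2 + 7 g} + 0}\right)^{2} = -5 + \left(\frac{1}{\left(-6\right) \frac{1}{2 + 7 g}}\right)^{2} = -5 + \left(- \frac{1}{3} - \frac{7 g}{6}\right)^{2}$)
$\sqrt{o{\left(-43 \right)} + \frac{45797}{16293}} = \sqrt{\left(-5 + \frac{\left(2 + 7 \left(-43\right)\right)^{2}}{36}\right) + \frac{45797}{16293}} = \sqrt{\left(-5 + \frac{\left(2 - 301\right)^{2}}{36}\right) + 45797 \cdot \frac{1}{16293}} = \sqrt{\left(-5 + \frac{\left(-299\right)^{2}}{36}\right) + \frac{45797}{16293}} = \sqrt{\left(-5 + \frac{1}{36} \cdot 89401\right) + \frac{45797}{16293}} = \sqrt{\left(-5 + \frac{89401}{36}\right) + \frac{45797}{16293}} = \sqrt{\frac{89221}{36} + \frac{45797}{16293}} = \sqrt{\frac{485108815}{195516}} = \frac{\sqrt{2634625974265}}{32586}$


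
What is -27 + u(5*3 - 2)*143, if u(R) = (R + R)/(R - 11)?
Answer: 1832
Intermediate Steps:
u(R) = 2*R/(-11 + R) (u(R) = (2*R)/(-11 + R) = 2*R/(-11 + R))
-27 + u(5*3 - 2)*143 = -27 + (2*(5*3 - 2)/(-11 + (5*3 - 2)))*143 = -27 + (2*(15 - 2)/(-11 + (15 - 2)))*143 = -27 + (2*13/(-11 + 13))*143 = -27 + (2*13/2)*143 = -27 + (2*13*(1/2))*143 = -27 + 13*143 = -27 + 1859 = 1832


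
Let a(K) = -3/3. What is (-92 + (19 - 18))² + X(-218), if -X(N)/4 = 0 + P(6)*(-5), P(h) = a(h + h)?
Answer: 8261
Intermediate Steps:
a(K) = -1 (a(K) = -3*⅓ = -1)
P(h) = -1
X(N) = -20 (X(N) = -4*(0 - 1*(-5)) = -4*(0 + 5) = -4*5 = -20)
(-92 + (19 - 18))² + X(-218) = (-92 + (19 - 18))² - 20 = (-92 + 1)² - 20 = (-91)² - 20 = 8281 - 20 = 8261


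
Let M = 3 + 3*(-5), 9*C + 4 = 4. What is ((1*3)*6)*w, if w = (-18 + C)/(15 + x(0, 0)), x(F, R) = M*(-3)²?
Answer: 108/31 ≈ 3.4839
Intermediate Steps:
C = 0 (C = -4/9 + (⅑)*4 = -4/9 + 4/9 = 0)
M = -12 (M = 3 - 15 = -12)
x(F, R) = -108 (x(F, R) = -12*(-3)² = -12*9 = -108)
w = 6/31 (w = (-18 + 0)/(15 - 108) = -18/(-93) = -18*(-1/93) = 6/31 ≈ 0.19355)
((1*3)*6)*w = ((1*3)*6)*(6/31) = (3*6)*(6/31) = 18*(6/31) = 108/31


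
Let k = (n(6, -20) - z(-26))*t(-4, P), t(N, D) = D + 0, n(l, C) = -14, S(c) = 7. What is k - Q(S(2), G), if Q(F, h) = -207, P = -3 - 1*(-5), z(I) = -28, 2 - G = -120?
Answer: 235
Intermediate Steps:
G = 122 (G = 2 - 1*(-120) = 2 + 120 = 122)
P = 2 (P = -3 + 5 = 2)
t(N, D) = D
k = 28 (k = (-14 - 1*(-28))*2 = (-14 + 28)*2 = 14*2 = 28)
k - Q(S(2), G) = 28 - 1*(-207) = 28 + 207 = 235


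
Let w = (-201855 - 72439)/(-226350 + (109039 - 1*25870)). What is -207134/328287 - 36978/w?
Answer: -869093886255781/45023577189 ≈ -19303.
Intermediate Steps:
w = 274294/143181 (w = -274294/(-226350 + (109039 - 25870)) = -274294/(-226350 + 83169) = -274294/(-143181) = -274294*(-1/143181) = 274294/143181 ≈ 1.9157)
-207134/328287 - 36978/w = -207134/328287 - 36978/274294/143181 = -207134*1/328287 - 36978*143181/274294 = -207134/328287 - 2647273509/137147 = -869093886255781/45023577189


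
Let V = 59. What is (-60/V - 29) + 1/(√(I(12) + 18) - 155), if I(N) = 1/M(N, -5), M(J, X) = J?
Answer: -16461443/548287 - 2*√651/288083 ≈ -30.024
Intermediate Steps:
I(N) = 1/N
(-60/V - 29) + 1/(√(I(12) + 18) - 155) = (-60/59 - 29) + 1/(√(1/12 + 18) - 155) = (-60*1/59 - 29) + 1/(√(1/12 + 18) - 155) = (-60/59 - 29) + 1/(√(217/12) - 155) = -1771/59 + 1/(√651/6 - 155) = -1771/59 + 1/(-155 + √651/6)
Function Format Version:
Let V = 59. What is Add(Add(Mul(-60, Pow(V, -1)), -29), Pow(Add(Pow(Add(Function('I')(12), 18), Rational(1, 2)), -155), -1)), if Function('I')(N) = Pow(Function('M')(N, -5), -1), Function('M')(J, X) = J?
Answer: Add(Rational(-16461443, 548287), Mul(Rational(-2, 288083), Pow(651, Rational(1, 2)))) ≈ -30.024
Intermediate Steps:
Function('I')(N) = Pow(N, -1)
Add(Add(Mul(-60, Pow(V, -1)), -29), Pow(Add(Pow(Add(Function('I')(12), 18), Rational(1, 2)), -155), -1)) = Add(Add(Mul(-60, Pow(59, -1)), -29), Pow(Add(Pow(Add(Pow(12, -1), 18), Rational(1, 2)), -155), -1)) = Add(Add(Mul(-60, Rational(1, 59)), -29), Pow(Add(Pow(Add(Rational(1, 12), 18), Rational(1, 2)), -155), -1)) = Add(Add(Rational(-60, 59), -29), Pow(Add(Pow(Rational(217, 12), Rational(1, 2)), -155), -1)) = Add(Rational(-1771, 59), Pow(Add(Mul(Rational(1, 6), Pow(651, Rational(1, 2))), -155), -1)) = Add(Rational(-1771, 59), Pow(Add(-155, Mul(Rational(1, 6), Pow(651, Rational(1, 2)))), -1))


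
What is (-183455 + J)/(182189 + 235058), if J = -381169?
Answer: -564624/417247 ≈ -1.3532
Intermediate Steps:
(-183455 + J)/(182189 + 235058) = (-183455 - 381169)/(182189 + 235058) = -564624/417247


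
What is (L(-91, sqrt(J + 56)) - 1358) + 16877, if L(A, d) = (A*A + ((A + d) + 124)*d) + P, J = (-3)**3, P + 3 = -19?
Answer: 23807 + 33*sqrt(29) ≈ 23985.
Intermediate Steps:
P = -22 (P = -3 - 19 = -22)
J = -27
L(A, d) = -22 + A**2 + d*(124 + A + d) (L(A, d) = (A*A + ((A + d) + 124)*d) - 22 = (A**2 + (124 + A + d)*d) - 22 = (A**2 + d*(124 + A + d)) - 22 = -22 + A**2 + d*(124 + A + d))
(L(-91, sqrt(J + 56)) - 1358) + 16877 = ((-22 + (-91)**2 + (sqrt(-27 + 56))**2 + 124*sqrt(-27 + 56) - 91*sqrt(-27 + 56)) - 1358) + 16877 = ((-22 + 8281 + (sqrt(29))**2 + 124*sqrt(29) - 91*sqrt(29)) - 1358) + 16877 = ((-22 + 8281 + 29 + 124*sqrt(29) - 91*sqrt(29)) - 1358) + 16877 = ((8288 + 33*sqrt(29)) - 1358) + 16877 = (6930 + 33*sqrt(29)) + 16877 = 23807 + 33*sqrt(29)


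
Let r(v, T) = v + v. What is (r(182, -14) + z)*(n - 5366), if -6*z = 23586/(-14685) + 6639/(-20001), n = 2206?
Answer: -7514270613028/6526993 ≈ -1.1513e+6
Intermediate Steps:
r(v, T) = 2*v
z = 21082863/65269930 (z = -(23586/(-14685) + 6639/(-20001))/6 = -(23586*(-1/14685) + 6639*(-1/20001))/6 = -(-7862/4895 - 2213/6667)/6 = -1/6*(-63248589/32634965) = 21082863/65269930 ≈ 0.32301)
(r(182, -14) + z)*(n - 5366) = (2*182 + 21082863/65269930)*(2206 - 5366) = (364 + 21082863/65269930)*(-3160) = (23779337383/65269930)*(-3160) = -7514270613028/6526993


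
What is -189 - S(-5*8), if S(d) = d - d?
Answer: -189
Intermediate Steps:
S(d) = 0
-189 - S(-5*8) = -189 - 1*0 = -189 + 0 = -189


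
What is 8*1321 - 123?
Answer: 10445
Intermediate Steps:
8*1321 - 123 = 10568 - 123 = 10445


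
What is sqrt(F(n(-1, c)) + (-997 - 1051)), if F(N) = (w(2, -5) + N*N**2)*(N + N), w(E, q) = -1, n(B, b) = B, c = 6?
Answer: 2*I*sqrt(511) ≈ 45.211*I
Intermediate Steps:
F(N) = 2*N*(-1 + N**3) (F(N) = (-1 + N*N**2)*(N + N) = (-1 + N**3)*(2*N) = 2*N*(-1 + N**3))
sqrt(F(n(-1, c)) + (-997 - 1051)) = sqrt(2*(-1)*(-1 + (-1)**3) + (-997 - 1051)) = sqrt(2*(-1)*(-1 - 1) - 2048) = sqrt(2*(-1)*(-2) - 2048) = sqrt(4 - 2048) = sqrt(-2044) = 2*I*sqrt(511)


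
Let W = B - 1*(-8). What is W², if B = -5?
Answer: 9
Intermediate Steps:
W = 3 (W = -5 - 1*(-8) = -5 + 8 = 3)
W² = 3² = 9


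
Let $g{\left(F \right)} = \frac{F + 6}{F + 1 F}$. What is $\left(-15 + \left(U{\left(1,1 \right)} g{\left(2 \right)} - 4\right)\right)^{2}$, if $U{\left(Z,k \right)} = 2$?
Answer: $225$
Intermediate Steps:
$g{\left(F \right)} = \frac{6 + F}{2 F}$ ($g{\left(F \right)} = \frac{6 + F}{F + F} = \frac{6 + F}{2 F}$)
$\left(-15 + \left(U{\left(1,1 \right)} g{\left(2 \right)} - 4\right)\right)^{2} = \left(-15 - \left(4 - 2 \frac{6 + 2}{2 \cdot 2}\right)\right)^{2} = \left(-15 - \left(4 - 2 \cdot \frac{1}{2} \cdot \frac{1}{2} \cdot 8\right)\right)^{2} = \left(-15 + \left(2 \cdot 2 - 4\right)\right)^{2} = \left(-15 + \left(4 - 4\right)\right)^{2} = \left(-15 + 0\right)^{2} = \left(-15\right)^{2} = 225$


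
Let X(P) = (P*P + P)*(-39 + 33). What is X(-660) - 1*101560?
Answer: -2711200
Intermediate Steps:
X(P) = -6*P - 6*P² (X(P) = (P² + P)*(-6) = (P + P²)*(-6) = -6*P - 6*P²)
X(-660) - 1*101560 = -6*(-660)*(1 - 660) - 1*101560 = -6*(-660)*(-659) - 101560 = -2609640 - 101560 = -2711200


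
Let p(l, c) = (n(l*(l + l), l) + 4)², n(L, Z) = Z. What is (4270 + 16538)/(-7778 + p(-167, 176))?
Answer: 20808/18791 ≈ 1.1073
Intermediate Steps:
p(l, c) = (4 + l)² (p(l, c) = (l + 4)² = (4 + l)²)
(4270 + 16538)/(-7778 + p(-167, 176)) = (4270 + 16538)/(-7778 + (4 - 167)²) = 20808/(-7778 + (-163)²) = 20808/(-7778 + 26569) = 20808/18791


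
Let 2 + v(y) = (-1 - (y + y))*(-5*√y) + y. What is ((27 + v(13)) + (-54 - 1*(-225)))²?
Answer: 280606 + 56430*√13 ≈ 4.8407e+5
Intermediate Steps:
v(y) = -2 + y - 5*√y*(-1 - 2*y) (v(y) = -2 + ((-1 - (y + y))*(-5*√y) + y) = -2 + ((-1 - 2*y)*(-5*√y) + y) = -2 + (-5*√y*(-1 - 2*y) + y) = -2 + (y - 5*√y*(-1 - 2*y)) = -2 + y - 5*√y*(-1 - 2*y))
((27 + v(13)) + (-54 - 1*(-225)))² = ((27 + (-2 + 13 + 5*√13 + 10*13^(3/2))) + (-54 - 1*(-225)))² = ((27 + (-2 + 13 + 5*√13 + 10*(13*√13))) + (-54 + 225))² = ((27 + (-2 + 13 + 5*√13 + 130*√13)) + 171)² = ((27 + (11 + 135*√13)) + 171)² = ((38 + 135*√13) + 171)² = (209 + 135*√13)²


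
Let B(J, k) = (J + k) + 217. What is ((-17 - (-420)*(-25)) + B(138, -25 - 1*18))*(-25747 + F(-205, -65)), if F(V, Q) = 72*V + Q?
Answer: 414037260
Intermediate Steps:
B(J, k) = 217 + J + k
F(V, Q) = Q + 72*V
((-17 - (-420)*(-25)) + B(138, -25 - 1*18))*(-25747 + F(-205, -65)) = ((-17 - (-420)*(-25)) + (217 + 138 + (-25 - 1*18)))*(-25747 + (-65 + 72*(-205))) = ((-17 - 105*100) + (217 + 138 + (-25 - 18)))*(-25747 + (-65 - 14760)) = ((-17 - 10500) + (217 + 138 - 43))*(-25747 - 14825) = (-10517 + 312)*(-40572) = -10205*(-40572) = 414037260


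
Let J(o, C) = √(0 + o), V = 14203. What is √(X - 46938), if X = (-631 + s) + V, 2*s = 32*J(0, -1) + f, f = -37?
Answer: I*√133538/2 ≈ 182.71*I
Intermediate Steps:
J(o, C) = √o
s = -37/2 (s = (32*√0 - 37)/2 = (32*0 - 37)/2 = (0 - 37)/2 = (½)*(-37) = -37/2 ≈ -18.500)
X = 27107/2 (X = (-631 - 37/2) + 14203 = -1299/2 + 14203 = 27107/2 ≈ 13554.)
√(X - 46938) = √(27107/2 - 46938) = √(-66769/2) = I*√133538/2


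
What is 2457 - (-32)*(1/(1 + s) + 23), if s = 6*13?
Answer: 252279/79 ≈ 3193.4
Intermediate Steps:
s = 78
2457 - (-32)*(1/(1 + s) + 23) = 2457 - (-32)*(1/(1 + 78) + 23) = 2457 - (-32)*(1/79 + 23) = 2457 - (-32)*1818/79 = 2457 - 1*(-58176/79) = 2457 + 58176/79 = 252279/79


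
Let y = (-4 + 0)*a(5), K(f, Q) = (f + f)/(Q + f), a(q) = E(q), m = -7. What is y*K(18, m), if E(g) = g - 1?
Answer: -576/11 ≈ -52.364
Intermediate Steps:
E(g) = -1 + g
a(q) = -1 + q
K(f, Q) = 2*f/(Q + f) (K(f, Q) = (2*f)/(Q + f) = 2*f/(Q + f))
y = -16 (y = (-4 + 0)*(-1 + 5) = -4*4 = -16)
y*K(18, m) = -32*18/(-7 + 18) = -32*18/11 = -16*36/11 = -576/11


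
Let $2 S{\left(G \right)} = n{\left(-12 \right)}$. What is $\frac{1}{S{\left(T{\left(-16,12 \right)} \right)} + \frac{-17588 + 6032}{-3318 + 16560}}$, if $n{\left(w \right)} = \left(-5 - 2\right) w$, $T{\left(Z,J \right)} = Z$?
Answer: $\frac{2207}{90768} \approx 0.024315$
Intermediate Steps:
$n{\left(w \right)} = - 7 w$
$S{\left(G \right)} = 42$ ($S{\left(G \right)} = \frac{\left(-7\right) \left(-12\right)}{2} = \frac{1}{2} \cdot 84 = 42$)
$\frac{1}{S{\left(T{\left(-16,12 \right)} \right)} + \frac{-17588 + 6032}{-3318 + 16560}} = \frac{1}{42 + \frac{-17588 + 6032}{-3318 + 16560}} = \frac{1}{42 - \frac{11556}{13242}} = \frac{1}{42 - \frac{1926}{2207}} = \frac{1}{\frac{90768}{2207}} = \frac{2207}{90768}$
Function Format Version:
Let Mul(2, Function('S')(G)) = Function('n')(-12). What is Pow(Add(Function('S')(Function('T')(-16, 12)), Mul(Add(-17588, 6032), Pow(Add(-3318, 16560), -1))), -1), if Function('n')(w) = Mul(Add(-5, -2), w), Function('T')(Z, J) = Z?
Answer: Rational(2207, 90768) ≈ 0.024315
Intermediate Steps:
Function('n')(w) = Mul(-7, w)
Function('S')(G) = 42 (Function('S')(G) = Mul(Rational(1, 2), Mul(-7, -12)) = Mul(Rational(1, 2), 84) = 42)
Pow(Add(Function('S')(Function('T')(-16, 12)), Mul(Add(-17588, 6032), Pow(Add(-3318, 16560), -1))), -1) = Pow(Add(42, Mul(Add(-17588, 6032), Pow(Add(-3318, 16560), -1))), -1) = Pow(Add(42, Mul(-11556, Pow(13242, -1))), -1) = Pow(Add(42, Mul(-11556, Rational(1, 13242))), -1) = Pow(Add(42, Rational(-1926, 2207)), -1) = Pow(Rational(90768, 2207), -1) = Rational(2207, 90768)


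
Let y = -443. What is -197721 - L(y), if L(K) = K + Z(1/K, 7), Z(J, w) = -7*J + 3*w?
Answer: -87403464/443 ≈ -1.9730e+5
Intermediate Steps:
L(K) = 21 + K - 7/K (L(K) = K + (-7/K + 3*7) = K + (-7/K + 21) = K + (21 - 7/K) = 21 + K - 7/K)
-197721 - L(y) = -197721 - (21 - 443 - 7/(-443)) = -197721 - (21 - 443 - 7*(-1/443)) = -197721 - (21 - 443 + 7/443) = -197721 - 1*(-186939/443) = -197721 + 186939/443 = -87403464/443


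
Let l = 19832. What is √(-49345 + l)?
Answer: I*√29513 ≈ 171.79*I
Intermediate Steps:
√(-49345 + l) = √(-49345 + 19832) = √(-29513) = I*√29513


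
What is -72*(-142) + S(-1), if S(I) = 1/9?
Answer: 92017/9 ≈ 10224.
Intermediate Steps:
S(I) = ⅑
-72*(-142) + S(-1) = -72*(-142) + ⅑ = 10224 + ⅑ = 92017/9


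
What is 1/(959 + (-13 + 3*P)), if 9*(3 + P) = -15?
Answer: 1/932 ≈ 0.0010730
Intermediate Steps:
P = -14/3 (P = -3 + (1/9)*(-15) = -3 - 5/3 = -14/3 ≈ -4.6667)
1/(959 + (-13 + 3*P)) = 1/(959 + (-13 + 3*(-14/3))) = 1/(959 + (-13 - 14)) = 1/(959 - 27) = 1/932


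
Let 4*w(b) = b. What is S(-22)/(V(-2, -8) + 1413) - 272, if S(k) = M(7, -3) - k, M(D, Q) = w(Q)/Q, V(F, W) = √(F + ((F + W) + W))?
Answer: (-2176*√5 + 1537255*I)/(4*(-1413*I + 2*√5)) ≈ -271.98 - 4.9838e-5*I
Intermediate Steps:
w(b) = b/4
V(F, W) = √(2*F + 2*W) (V(F, W) = √(F + (F + 2*W)) = √(2*F + 2*W))
M(D, Q) = ¼ (M(D, Q) = (Q/4)/Q = ¼)
S(k) = ¼ - k
S(-22)/(V(-2, -8) + 1413) - 272 = (¼ - 1*(-22))/(√(2*(-2) + 2*(-8)) + 1413) - 272 = (¼ + 22)/(√(-4 - 16) + 1413) - 272 = 89/(4*(√(-20) + 1413)) - 272 = 89/(4*(2*I*√5 + 1413)) - 272 = 89/(4*(1413 + 2*I*√5)) - 272 = -272 + 89/(4*(1413 + 2*I*√5))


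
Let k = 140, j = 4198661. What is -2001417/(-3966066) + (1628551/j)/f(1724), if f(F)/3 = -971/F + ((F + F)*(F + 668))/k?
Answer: 9957047525355247488329/19731088476675547504962 ≈ 0.50464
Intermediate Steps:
f(F) = -2913/F + 3*F*(668 + F)/70 (f(F) = 3*(-971/F + ((F + F)*(F + 668))/140) = 3*(-971/F + ((2*F)*(668 + F))*(1/140)) = 3*(-971/F + (2*F*(668 + F))*(1/140)) = 3*(-971/F + F*(668 + F)/70) = -2913/F + 3*F*(668 + F)/70)
-2001417/(-3966066) + (1628551/j)/f(1724) = -2001417/(-3966066) + (1628551/4198661)/(((3/70)*(-67970 + 1724²*(668 + 1724))/1724)) = -2001417*(-1/3966066) + (1628551*(1/4198661))/(((3/70)*(1/1724)*(-67970 + 2972176*2392))) = 667139/1322022 + 1628551/(4198661*(((3/70)*(1/1724)*(-67970 + 7109444992)))) = 667139/1322022 + 1628551/(4198661*(((3/70)*(1/1724)*7109377022))) = 667139/1322022 + 1628551/(4198661*(10664065533/60340)) = 667139/1322022 + (1628551/4198661)*(60340/10664065533) = 667139/1322022 + 98266767340/44774796054851313 = 9957047525355247488329/19731088476675547504962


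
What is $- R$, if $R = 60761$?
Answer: $-60761$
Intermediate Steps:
$- R = \left(-1\right) 60761 = -60761$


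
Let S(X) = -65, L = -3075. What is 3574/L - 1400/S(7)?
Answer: 814538/39975 ≈ 20.376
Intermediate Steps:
3574/L - 1400/S(7) = 3574/(-3075) - 1400/(-65) = 3574*(-1/3075) - 1400*(-1/65) = -3574/3075 + 280/13 = 814538/39975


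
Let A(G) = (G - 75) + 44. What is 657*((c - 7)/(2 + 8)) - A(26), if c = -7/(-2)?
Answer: -4499/20 ≈ -224.95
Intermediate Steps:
c = 7/2 (c = -7*(-1/2) = 7/2 ≈ 3.5000)
A(G) = -31 + G (A(G) = (-75 + G) + 44 = -31 + G)
657*((c - 7)/(2 + 8)) - A(26) = 657*((7/2 - 7)/(2 + 8)) - (-31 + 26) = 657*(-7/2/10) - 1*(-5) = 657*(-7/2*1/10) + 5 = 657*(-7/20) + 5 = -4599/20 + 5 = -4499/20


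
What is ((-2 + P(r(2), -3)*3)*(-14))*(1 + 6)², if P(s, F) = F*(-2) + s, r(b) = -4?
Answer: -2744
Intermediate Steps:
P(s, F) = s - 2*F (P(s, F) = -2*F + s = s - 2*F)
((-2 + P(r(2), -3)*3)*(-14))*(1 + 6)² = ((-2 + (-4 - 2*(-3))*3)*(-14))*(1 + 6)² = ((-2 + (-4 + 6)*3)*(-14))*7² = ((-2 + 2*3)*(-14))*49 = ((-2 + 6)*(-14))*49 = (4*(-14))*49 = -56*49 = -2744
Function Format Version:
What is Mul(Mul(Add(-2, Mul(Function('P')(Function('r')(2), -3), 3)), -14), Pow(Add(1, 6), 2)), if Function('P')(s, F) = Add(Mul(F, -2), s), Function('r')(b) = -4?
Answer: -2744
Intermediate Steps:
Function('P')(s, F) = Add(s, Mul(-2, F)) (Function('P')(s, F) = Add(Mul(-2, F), s) = Add(s, Mul(-2, F)))
Mul(Mul(Add(-2, Mul(Function('P')(Function('r')(2), -3), 3)), -14), Pow(Add(1, 6), 2)) = Mul(Mul(Add(-2, Mul(Add(-4, Mul(-2, -3)), 3)), -14), Pow(Add(1, 6), 2)) = Mul(Mul(Add(-2, Mul(Add(-4, 6), 3)), -14), Pow(7, 2)) = Mul(Mul(Add(-2, Mul(2, 3)), -14), 49) = Mul(Mul(Add(-2, 6), -14), 49) = Mul(Mul(4, -14), 49) = Mul(-56, 49) = -2744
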